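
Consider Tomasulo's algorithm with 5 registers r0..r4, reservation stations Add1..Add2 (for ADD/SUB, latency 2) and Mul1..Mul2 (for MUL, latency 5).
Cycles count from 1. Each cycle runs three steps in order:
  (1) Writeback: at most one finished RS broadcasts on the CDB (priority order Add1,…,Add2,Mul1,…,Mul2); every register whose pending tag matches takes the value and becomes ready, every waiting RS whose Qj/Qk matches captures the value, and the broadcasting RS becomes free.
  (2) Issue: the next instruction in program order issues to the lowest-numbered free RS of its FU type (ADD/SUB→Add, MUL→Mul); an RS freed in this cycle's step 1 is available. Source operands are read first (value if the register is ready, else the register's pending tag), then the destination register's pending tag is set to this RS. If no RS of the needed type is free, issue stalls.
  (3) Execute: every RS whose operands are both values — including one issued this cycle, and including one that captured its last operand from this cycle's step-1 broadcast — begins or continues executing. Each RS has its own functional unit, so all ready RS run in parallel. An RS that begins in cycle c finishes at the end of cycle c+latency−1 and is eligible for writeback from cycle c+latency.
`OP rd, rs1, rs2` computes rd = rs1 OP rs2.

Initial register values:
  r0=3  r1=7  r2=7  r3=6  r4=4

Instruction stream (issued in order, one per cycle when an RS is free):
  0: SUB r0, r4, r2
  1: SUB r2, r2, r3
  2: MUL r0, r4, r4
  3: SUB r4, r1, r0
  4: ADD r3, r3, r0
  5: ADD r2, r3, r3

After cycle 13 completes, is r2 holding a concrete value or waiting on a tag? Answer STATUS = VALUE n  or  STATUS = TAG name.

cycle 1: issue SUB r0<-Add1 // r0:Add1,r1:7,r2:7,r3:6,r4:4
cycle 2: issue SUB r2<-Add2 // r0:Add1,r1:7,r2:Add2,r3:6,r4:4
cycle 3: CDB Add1=-3; issue MUL r0<-Mul1 // r0:Mul1,r1:7,r2:Add2,r3:6,r4:4
cycle 4: CDB Add2=1; issue SUB r4<-Add1 // r0:Mul1,r1:7,r2:1,r3:6,r4:Add1
cycle 5: issue ADD r3<-Add2 // r0:Mul1,r1:7,r2:1,r3:Add2,r4:Add1
cycle 6: stall // r0:Mul1,r1:7,r2:1,r3:Add2,r4:Add1
cycle 7: stall // r0:Mul1,r1:7,r2:1,r3:Add2,r4:Add1
cycle 8: CDB Mul1=16; stall // r0:16,r1:7,r2:1,r3:Add2,r4:Add1
cycle 9: stall // r0:16,r1:7,r2:1,r3:Add2,r4:Add1
cycle 10: CDB Add1=-9; issue ADD r2<-Add1 // r0:16,r1:7,r2:Add1,r3:Add2,r4:-9
cycle 11: CDB Add2=22 // r0:16,r1:7,r2:Add1,r3:22,r4:-9
cycle 12: - // r0:16,r1:7,r2:Add1,r3:22,r4:-9
cycle 13: CDB Add1=44 // r0:16,r1:7,r2:44,r3:22,r4:-9

STATUS = VALUE 44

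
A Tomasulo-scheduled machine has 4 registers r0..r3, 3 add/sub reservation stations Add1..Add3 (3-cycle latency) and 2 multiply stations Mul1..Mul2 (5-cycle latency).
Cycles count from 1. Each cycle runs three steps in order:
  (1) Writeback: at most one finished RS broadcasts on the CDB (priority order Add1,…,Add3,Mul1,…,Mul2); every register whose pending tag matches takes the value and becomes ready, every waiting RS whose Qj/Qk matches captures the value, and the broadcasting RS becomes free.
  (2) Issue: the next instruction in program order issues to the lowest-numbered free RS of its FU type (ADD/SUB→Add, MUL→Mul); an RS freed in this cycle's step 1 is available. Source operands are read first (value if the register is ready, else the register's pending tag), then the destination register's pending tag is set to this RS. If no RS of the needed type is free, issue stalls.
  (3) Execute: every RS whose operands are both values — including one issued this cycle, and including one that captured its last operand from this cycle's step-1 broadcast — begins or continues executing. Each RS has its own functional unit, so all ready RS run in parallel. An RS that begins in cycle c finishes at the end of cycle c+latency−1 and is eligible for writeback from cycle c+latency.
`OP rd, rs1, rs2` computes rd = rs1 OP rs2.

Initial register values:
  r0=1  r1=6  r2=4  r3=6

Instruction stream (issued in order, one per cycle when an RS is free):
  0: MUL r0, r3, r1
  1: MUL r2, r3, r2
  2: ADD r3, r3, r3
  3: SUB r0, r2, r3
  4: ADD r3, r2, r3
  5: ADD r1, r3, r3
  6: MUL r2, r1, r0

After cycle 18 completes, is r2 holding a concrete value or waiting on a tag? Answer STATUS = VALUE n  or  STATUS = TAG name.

STATUS = TAG Mul1

cycle 1: issue MUL r0<-Mul1 // r0:Mul1,r1:6,r2:4,r3:6
cycle 2: issue MUL r2<-Mul2 // r0:Mul1,r1:6,r2:Mul2,r3:6
cycle 3: issue ADD r3<-Add1 // r0:Mul1,r1:6,r2:Mul2,r3:Add1
cycle 4: issue SUB r0<-Add2 // r0:Add2,r1:6,r2:Mul2,r3:Add1
cycle 5: issue ADD r3<-Add3 // r0:Add2,r1:6,r2:Mul2,r3:Add3
cycle 6: CDB Add1=12; issue ADD r1<-Add1 // r0:Add2,r1:Add1,r2:Mul2,r3:Add3
cycle 7: CDB Mul1=36; issue MUL r2<-Mul1 // r0:Add2,r1:Add1,r2:Mul1,r3:Add3
cycle 8: CDB Mul2=24 // r0:Add2,r1:Add1,r2:Mul1,r3:Add3
cycle 9: - // r0:Add2,r1:Add1,r2:Mul1,r3:Add3
cycle 10: - // r0:Add2,r1:Add1,r2:Mul1,r3:Add3
cycle 11: CDB Add2=12 // r0:12,r1:Add1,r2:Mul1,r3:Add3
cycle 12: CDB Add3=36 // r0:12,r1:Add1,r2:Mul1,r3:36
cycle 13: - // r0:12,r1:Add1,r2:Mul1,r3:36
cycle 14: - // r0:12,r1:Add1,r2:Mul1,r3:36
cycle 15: CDB Add1=72 // r0:12,r1:72,r2:Mul1,r3:36
cycle 16: - // r0:12,r1:72,r2:Mul1,r3:36
cycle 17: - // r0:12,r1:72,r2:Mul1,r3:36
cycle 18: - // r0:12,r1:72,r2:Mul1,r3:36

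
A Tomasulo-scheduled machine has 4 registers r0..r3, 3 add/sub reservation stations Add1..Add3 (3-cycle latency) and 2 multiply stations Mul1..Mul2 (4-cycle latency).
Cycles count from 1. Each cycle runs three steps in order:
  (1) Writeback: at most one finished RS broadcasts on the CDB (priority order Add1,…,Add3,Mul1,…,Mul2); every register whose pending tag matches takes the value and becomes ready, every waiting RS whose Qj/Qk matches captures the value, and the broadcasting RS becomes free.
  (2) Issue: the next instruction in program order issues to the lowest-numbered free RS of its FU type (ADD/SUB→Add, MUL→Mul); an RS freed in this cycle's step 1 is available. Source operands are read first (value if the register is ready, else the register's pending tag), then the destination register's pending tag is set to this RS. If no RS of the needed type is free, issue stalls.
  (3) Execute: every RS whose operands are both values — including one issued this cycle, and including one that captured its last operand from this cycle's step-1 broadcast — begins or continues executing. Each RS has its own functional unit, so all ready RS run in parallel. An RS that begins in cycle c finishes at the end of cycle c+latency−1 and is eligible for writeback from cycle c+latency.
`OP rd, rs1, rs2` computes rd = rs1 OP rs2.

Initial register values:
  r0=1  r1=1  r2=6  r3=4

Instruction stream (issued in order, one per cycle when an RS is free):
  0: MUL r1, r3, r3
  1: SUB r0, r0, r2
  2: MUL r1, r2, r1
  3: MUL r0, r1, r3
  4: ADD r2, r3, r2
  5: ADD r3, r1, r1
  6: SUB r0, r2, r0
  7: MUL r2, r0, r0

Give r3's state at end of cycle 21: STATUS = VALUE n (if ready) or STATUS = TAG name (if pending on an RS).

STATUS = VALUE 192

  c1: issue MUL r1<-Mul1  regs: r0:1,r1:Mul1,r2:6,r3:4
  c2: issue SUB r0<-Add1  regs: r0:Add1,r1:Mul1,r2:6,r3:4
  c3: issue MUL r1<-Mul2  regs: r0:Add1,r1:Mul2,r2:6,r3:4
  c4: stall  regs: r0:Add1,r1:Mul2,r2:6,r3:4
  c5: CDB Add1=-5; stall  regs: r0:-5,r1:Mul2,r2:6,r3:4
  c6: CDB Mul1=16; issue MUL r0<-Mul1  regs: r0:Mul1,r1:Mul2,r2:6,r3:4
  c7: issue ADD r2<-Add1  regs: r0:Mul1,r1:Mul2,r2:Add1,r3:4
  c8: issue ADD r3<-Add2  regs: r0:Mul1,r1:Mul2,r2:Add1,r3:Add2
  c9: issue SUB r0<-Add3  regs: r0:Add3,r1:Mul2,r2:Add1,r3:Add2
  c10: CDB Add1=10; stall  regs: r0:Add3,r1:Mul2,r2:10,r3:Add2
  c11: CDB Mul2=96; issue MUL r2<-Mul2  regs: r0:Add3,r1:96,r2:Mul2,r3:Add2
  c12: -  regs: r0:Add3,r1:96,r2:Mul2,r3:Add2
  c13: -  regs: r0:Add3,r1:96,r2:Mul2,r3:Add2
  c14: CDB Add2=192  regs: r0:Add3,r1:96,r2:Mul2,r3:192
  c15: CDB Mul1=384  regs: r0:Add3,r1:96,r2:Mul2,r3:192
  c16: -  regs: r0:Add3,r1:96,r2:Mul2,r3:192
  c17: -  regs: r0:Add3,r1:96,r2:Mul2,r3:192
  c18: CDB Add3=-374  regs: r0:-374,r1:96,r2:Mul2,r3:192
  c19: -  regs: r0:-374,r1:96,r2:Mul2,r3:192
  c20: -  regs: r0:-374,r1:96,r2:Mul2,r3:192
  c21: -  regs: r0:-374,r1:96,r2:Mul2,r3:192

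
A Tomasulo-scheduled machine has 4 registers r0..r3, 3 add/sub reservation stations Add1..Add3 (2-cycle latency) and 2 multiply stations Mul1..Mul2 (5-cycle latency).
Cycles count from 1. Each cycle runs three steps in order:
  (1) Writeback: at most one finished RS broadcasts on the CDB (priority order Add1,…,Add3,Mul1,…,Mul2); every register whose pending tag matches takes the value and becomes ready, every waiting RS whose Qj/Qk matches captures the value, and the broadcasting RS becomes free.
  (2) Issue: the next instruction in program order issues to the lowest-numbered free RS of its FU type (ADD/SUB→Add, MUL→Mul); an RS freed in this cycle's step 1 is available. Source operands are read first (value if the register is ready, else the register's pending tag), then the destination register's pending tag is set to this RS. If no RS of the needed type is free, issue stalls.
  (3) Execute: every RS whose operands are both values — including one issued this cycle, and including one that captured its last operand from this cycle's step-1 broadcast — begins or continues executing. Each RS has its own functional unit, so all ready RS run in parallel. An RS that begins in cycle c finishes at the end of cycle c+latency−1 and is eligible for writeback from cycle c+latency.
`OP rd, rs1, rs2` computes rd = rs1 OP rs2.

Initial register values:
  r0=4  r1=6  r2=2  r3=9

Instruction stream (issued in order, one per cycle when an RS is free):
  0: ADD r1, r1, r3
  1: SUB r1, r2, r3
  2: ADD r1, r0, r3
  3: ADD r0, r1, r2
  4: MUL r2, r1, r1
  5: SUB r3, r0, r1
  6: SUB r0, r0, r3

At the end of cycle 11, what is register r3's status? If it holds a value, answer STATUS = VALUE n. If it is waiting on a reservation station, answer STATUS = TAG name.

cycle 1: issue ADD r1<-Add1 // r0:4,r1:Add1,r2:2,r3:9
cycle 2: issue SUB r1<-Add2 // r0:4,r1:Add2,r2:2,r3:9
cycle 3: CDB Add1=15; issue ADD r1<-Add1 // r0:4,r1:Add1,r2:2,r3:9
cycle 4: CDB Add2=-7; issue ADD r0<-Add2 // r0:Add2,r1:Add1,r2:2,r3:9
cycle 5: CDB Add1=13; issue MUL r2<-Mul1 // r0:Add2,r1:13,r2:Mul1,r3:9
cycle 6: issue SUB r3<-Add1 // r0:Add2,r1:13,r2:Mul1,r3:Add1
cycle 7: CDB Add2=15; issue SUB r0<-Add2 // r0:Add2,r1:13,r2:Mul1,r3:Add1
cycle 8: - // r0:Add2,r1:13,r2:Mul1,r3:Add1
cycle 9: CDB Add1=2 // r0:Add2,r1:13,r2:Mul1,r3:2
cycle 10: CDB Mul1=169 // r0:Add2,r1:13,r2:169,r3:2
cycle 11: CDB Add2=13 // r0:13,r1:13,r2:169,r3:2

STATUS = VALUE 2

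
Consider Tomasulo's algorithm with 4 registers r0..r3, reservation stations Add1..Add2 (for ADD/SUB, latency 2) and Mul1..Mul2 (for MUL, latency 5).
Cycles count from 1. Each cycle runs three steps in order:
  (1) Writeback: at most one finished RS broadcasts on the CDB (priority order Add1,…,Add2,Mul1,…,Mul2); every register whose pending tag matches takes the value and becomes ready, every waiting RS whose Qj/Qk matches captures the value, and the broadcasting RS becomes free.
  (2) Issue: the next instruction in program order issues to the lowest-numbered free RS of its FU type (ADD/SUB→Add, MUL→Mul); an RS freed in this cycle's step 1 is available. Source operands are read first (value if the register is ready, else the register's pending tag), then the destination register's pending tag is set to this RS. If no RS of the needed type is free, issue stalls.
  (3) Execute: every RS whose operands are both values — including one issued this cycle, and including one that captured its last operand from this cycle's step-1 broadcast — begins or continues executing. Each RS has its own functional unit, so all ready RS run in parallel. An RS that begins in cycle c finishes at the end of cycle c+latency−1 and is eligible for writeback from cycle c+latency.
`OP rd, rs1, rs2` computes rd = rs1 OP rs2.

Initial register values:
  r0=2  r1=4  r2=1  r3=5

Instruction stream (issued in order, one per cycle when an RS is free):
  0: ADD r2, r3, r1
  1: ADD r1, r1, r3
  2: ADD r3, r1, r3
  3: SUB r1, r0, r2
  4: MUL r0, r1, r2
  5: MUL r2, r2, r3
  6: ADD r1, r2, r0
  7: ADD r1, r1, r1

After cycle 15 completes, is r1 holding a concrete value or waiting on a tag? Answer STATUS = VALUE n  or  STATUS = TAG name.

cycle 1: issue ADD r2<-Add1 // r0:2,r1:4,r2:Add1,r3:5
cycle 2: issue ADD r1<-Add2 // r0:2,r1:Add2,r2:Add1,r3:5
cycle 3: CDB Add1=9; issue ADD r3<-Add1 // r0:2,r1:Add2,r2:9,r3:Add1
cycle 4: CDB Add2=9; issue SUB r1<-Add2 // r0:2,r1:Add2,r2:9,r3:Add1
cycle 5: issue MUL r0<-Mul1 // r0:Mul1,r1:Add2,r2:9,r3:Add1
cycle 6: CDB Add1=14; issue MUL r2<-Mul2 // r0:Mul1,r1:Add2,r2:Mul2,r3:14
cycle 7: CDB Add2=-7; issue ADD r1<-Add1 // r0:Mul1,r1:Add1,r2:Mul2,r3:14
cycle 8: issue ADD r1<-Add2 // r0:Mul1,r1:Add2,r2:Mul2,r3:14
cycle 9: - // r0:Mul1,r1:Add2,r2:Mul2,r3:14
cycle 10: - // r0:Mul1,r1:Add2,r2:Mul2,r3:14
cycle 11: CDB Mul2=126 // r0:Mul1,r1:Add2,r2:126,r3:14
cycle 12: CDB Mul1=-63 // r0:-63,r1:Add2,r2:126,r3:14
cycle 13: - // r0:-63,r1:Add2,r2:126,r3:14
cycle 14: CDB Add1=63 // r0:-63,r1:Add2,r2:126,r3:14
cycle 15: - // r0:-63,r1:Add2,r2:126,r3:14

STATUS = TAG Add2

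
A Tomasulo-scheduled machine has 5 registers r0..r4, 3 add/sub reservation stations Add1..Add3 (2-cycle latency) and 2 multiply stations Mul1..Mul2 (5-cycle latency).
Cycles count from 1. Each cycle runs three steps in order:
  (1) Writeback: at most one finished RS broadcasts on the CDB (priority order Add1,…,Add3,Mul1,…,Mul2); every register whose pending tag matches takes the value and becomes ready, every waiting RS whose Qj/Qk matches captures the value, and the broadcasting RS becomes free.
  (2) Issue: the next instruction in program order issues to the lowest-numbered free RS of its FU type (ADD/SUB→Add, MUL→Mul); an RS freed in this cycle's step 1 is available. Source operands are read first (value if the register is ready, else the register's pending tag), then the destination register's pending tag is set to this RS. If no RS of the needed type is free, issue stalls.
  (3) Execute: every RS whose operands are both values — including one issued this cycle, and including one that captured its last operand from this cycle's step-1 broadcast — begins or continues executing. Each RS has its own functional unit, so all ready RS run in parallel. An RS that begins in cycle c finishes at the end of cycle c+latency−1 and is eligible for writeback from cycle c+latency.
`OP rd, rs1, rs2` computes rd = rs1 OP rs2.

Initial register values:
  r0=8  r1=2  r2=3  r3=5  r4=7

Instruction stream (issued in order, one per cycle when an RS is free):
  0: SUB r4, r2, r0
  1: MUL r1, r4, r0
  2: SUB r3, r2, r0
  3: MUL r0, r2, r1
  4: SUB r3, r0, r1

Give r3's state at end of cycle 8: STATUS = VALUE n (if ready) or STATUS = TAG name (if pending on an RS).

STATUS = TAG Add1

c1: issue SUB r4<-Add1 | r0:8,r1:2,r2:3,r3:5,r4:Add1
c2: issue MUL r1<-Mul1 | r0:8,r1:Mul1,r2:3,r3:5,r4:Add1
c3: CDB Add1=-5; issue SUB r3<-Add1 | r0:8,r1:Mul1,r2:3,r3:Add1,r4:-5
c4: issue MUL r0<-Mul2 | r0:Mul2,r1:Mul1,r2:3,r3:Add1,r4:-5
c5: CDB Add1=-5; issue SUB r3<-Add1 | r0:Mul2,r1:Mul1,r2:3,r3:Add1,r4:-5
c6: - | r0:Mul2,r1:Mul1,r2:3,r3:Add1,r4:-5
c7: - | r0:Mul2,r1:Mul1,r2:3,r3:Add1,r4:-5
c8: CDB Mul1=-40 | r0:Mul2,r1:-40,r2:3,r3:Add1,r4:-5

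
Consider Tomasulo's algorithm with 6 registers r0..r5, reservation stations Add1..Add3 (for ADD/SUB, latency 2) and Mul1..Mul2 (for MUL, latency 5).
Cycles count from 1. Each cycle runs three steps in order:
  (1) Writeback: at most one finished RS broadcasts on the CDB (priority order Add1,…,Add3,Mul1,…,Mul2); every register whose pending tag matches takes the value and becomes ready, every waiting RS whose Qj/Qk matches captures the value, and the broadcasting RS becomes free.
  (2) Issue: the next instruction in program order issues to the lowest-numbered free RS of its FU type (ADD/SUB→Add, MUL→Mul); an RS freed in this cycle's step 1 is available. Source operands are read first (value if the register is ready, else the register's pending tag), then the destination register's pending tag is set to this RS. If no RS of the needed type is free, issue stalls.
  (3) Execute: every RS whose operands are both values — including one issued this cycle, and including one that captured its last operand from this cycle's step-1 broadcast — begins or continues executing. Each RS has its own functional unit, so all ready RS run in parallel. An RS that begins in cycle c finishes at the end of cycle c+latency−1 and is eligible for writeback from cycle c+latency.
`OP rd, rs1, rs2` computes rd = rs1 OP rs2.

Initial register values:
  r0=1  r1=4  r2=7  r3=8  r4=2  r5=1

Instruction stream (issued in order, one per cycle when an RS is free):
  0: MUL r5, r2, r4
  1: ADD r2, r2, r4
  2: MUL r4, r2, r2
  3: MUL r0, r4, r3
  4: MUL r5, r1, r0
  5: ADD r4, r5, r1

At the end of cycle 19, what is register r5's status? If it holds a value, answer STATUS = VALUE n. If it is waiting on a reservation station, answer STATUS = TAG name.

c1: issue MUL r5<-Mul1 | r0:1,r1:4,r2:7,r3:8,r4:2,r5:Mul1
c2: issue ADD r2<-Add1 | r0:1,r1:4,r2:Add1,r3:8,r4:2,r5:Mul1
c3: issue MUL r4<-Mul2 | r0:1,r1:4,r2:Add1,r3:8,r4:Mul2,r5:Mul1
c4: CDB Add1=9; stall | r0:1,r1:4,r2:9,r3:8,r4:Mul2,r5:Mul1
c5: stall | r0:1,r1:4,r2:9,r3:8,r4:Mul2,r5:Mul1
c6: CDB Mul1=14; issue MUL r0<-Mul1 | r0:Mul1,r1:4,r2:9,r3:8,r4:Mul2,r5:14
c7: stall | r0:Mul1,r1:4,r2:9,r3:8,r4:Mul2,r5:14
c8: stall | r0:Mul1,r1:4,r2:9,r3:8,r4:Mul2,r5:14
c9: CDB Mul2=81; issue MUL r5<-Mul2 | r0:Mul1,r1:4,r2:9,r3:8,r4:81,r5:Mul2
c10: issue ADD r4<-Add1 | r0:Mul1,r1:4,r2:9,r3:8,r4:Add1,r5:Mul2
c11: - | r0:Mul1,r1:4,r2:9,r3:8,r4:Add1,r5:Mul2
c12: - | r0:Mul1,r1:4,r2:9,r3:8,r4:Add1,r5:Mul2
c13: - | r0:Mul1,r1:4,r2:9,r3:8,r4:Add1,r5:Mul2
c14: CDB Mul1=648 | r0:648,r1:4,r2:9,r3:8,r4:Add1,r5:Mul2
c15: - | r0:648,r1:4,r2:9,r3:8,r4:Add1,r5:Mul2
c16: - | r0:648,r1:4,r2:9,r3:8,r4:Add1,r5:Mul2
c17: - | r0:648,r1:4,r2:9,r3:8,r4:Add1,r5:Mul2
c18: - | r0:648,r1:4,r2:9,r3:8,r4:Add1,r5:Mul2
c19: CDB Mul2=2592 | r0:648,r1:4,r2:9,r3:8,r4:Add1,r5:2592

STATUS = VALUE 2592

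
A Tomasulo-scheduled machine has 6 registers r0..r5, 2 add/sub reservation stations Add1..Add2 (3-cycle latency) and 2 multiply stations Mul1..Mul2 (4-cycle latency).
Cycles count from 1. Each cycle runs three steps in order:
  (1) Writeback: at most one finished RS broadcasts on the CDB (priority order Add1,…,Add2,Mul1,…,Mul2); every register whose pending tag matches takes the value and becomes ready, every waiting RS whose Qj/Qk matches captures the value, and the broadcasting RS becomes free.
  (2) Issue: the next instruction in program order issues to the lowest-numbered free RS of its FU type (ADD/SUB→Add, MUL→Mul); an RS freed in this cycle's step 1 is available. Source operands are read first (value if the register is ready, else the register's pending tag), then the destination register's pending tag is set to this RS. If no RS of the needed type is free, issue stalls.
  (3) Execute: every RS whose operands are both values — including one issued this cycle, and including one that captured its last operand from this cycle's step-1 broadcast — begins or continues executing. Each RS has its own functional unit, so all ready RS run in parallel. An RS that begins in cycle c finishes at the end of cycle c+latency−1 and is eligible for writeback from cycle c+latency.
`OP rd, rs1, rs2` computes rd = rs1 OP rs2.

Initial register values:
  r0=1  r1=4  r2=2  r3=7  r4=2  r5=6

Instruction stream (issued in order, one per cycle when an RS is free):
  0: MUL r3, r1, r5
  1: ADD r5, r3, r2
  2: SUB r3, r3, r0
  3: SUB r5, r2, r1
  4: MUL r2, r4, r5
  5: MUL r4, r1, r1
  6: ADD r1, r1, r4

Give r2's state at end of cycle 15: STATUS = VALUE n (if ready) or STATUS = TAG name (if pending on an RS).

c1: issue MUL r3<-Mul1 | r0:1,r1:4,r2:2,r3:Mul1,r4:2,r5:6
c2: issue ADD r5<-Add1 | r0:1,r1:4,r2:2,r3:Mul1,r4:2,r5:Add1
c3: issue SUB r3<-Add2 | r0:1,r1:4,r2:2,r3:Add2,r4:2,r5:Add1
c4: stall | r0:1,r1:4,r2:2,r3:Add2,r4:2,r5:Add1
c5: CDB Mul1=24; stall | r0:1,r1:4,r2:2,r3:Add2,r4:2,r5:Add1
c6: stall | r0:1,r1:4,r2:2,r3:Add2,r4:2,r5:Add1
c7: stall | r0:1,r1:4,r2:2,r3:Add2,r4:2,r5:Add1
c8: CDB Add1=26; issue SUB r5<-Add1 | r0:1,r1:4,r2:2,r3:Add2,r4:2,r5:Add1
c9: CDB Add2=23; issue MUL r2<-Mul1 | r0:1,r1:4,r2:Mul1,r3:23,r4:2,r5:Add1
c10: issue MUL r4<-Mul2 | r0:1,r1:4,r2:Mul1,r3:23,r4:Mul2,r5:Add1
c11: CDB Add1=-2; issue ADD r1<-Add1 | r0:1,r1:Add1,r2:Mul1,r3:23,r4:Mul2,r5:-2
c12: - | r0:1,r1:Add1,r2:Mul1,r3:23,r4:Mul2,r5:-2
c13: - | r0:1,r1:Add1,r2:Mul1,r3:23,r4:Mul2,r5:-2
c14: CDB Mul2=16 | r0:1,r1:Add1,r2:Mul1,r3:23,r4:16,r5:-2
c15: CDB Mul1=-4 | r0:1,r1:Add1,r2:-4,r3:23,r4:16,r5:-2

STATUS = VALUE -4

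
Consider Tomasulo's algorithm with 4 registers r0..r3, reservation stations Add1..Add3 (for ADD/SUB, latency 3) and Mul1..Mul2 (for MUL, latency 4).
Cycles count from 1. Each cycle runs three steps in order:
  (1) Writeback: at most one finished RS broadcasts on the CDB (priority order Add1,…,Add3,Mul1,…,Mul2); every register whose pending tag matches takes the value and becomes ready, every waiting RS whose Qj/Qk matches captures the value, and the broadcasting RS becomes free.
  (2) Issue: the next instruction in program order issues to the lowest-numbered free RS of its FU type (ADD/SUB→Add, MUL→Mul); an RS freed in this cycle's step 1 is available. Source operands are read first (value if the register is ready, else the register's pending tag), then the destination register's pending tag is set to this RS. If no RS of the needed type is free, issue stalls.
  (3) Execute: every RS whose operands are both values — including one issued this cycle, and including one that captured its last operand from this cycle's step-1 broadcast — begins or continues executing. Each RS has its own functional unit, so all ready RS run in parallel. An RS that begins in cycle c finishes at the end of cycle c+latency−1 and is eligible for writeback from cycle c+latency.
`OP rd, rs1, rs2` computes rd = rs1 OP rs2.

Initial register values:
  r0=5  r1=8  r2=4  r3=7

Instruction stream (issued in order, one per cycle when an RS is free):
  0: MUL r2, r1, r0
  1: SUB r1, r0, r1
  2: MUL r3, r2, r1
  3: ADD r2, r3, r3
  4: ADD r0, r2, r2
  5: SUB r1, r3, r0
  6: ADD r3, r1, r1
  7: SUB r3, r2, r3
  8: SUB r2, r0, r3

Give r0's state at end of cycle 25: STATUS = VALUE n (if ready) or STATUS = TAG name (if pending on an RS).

cycle 1: issue MUL r2<-Mul1 // r0:5,r1:8,r2:Mul1,r3:7
cycle 2: issue SUB r1<-Add1 // r0:5,r1:Add1,r2:Mul1,r3:7
cycle 3: issue MUL r3<-Mul2 // r0:5,r1:Add1,r2:Mul1,r3:Mul2
cycle 4: issue ADD r2<-Add2 // r0:5,r1:Add1,r2:Add2,r3:Mul2
cycle 5: CDB Add1=-3; issue ADD r0<-Add1 // r0:Add1,r1:-3,r2:Add2,r3:Mul2
cycle 6: CDB Mul1=40; issue SUB r1<-Add3 // r0:Add1,r1:Add3,r2:Add2,r3:Mul2
cycle 7: stall // r0:Add1,r1:Add3,r2:Add2,r3:Mul2
cycle 8: stall // r0:Add1,r1:Add3,r2:Add2,r3:Mul2
cycle 9: stall // r0:Add1,r1:Add3,r2:Add2,r3:Mul2
cycle 10: CDB Mul2=-120; stall // r0:Add1,r1:Add3,r2:Add2,r3:-120
cycle 11: stall // r0:Add1,r1:Add3,r2:Add2,r3:-120
cycle 12: stall // r0:Add1,r1:Add3,r2:Add2,r3:-120
cycle 13: CDB Add2=-240; issue ADD r3<-Add2 // r0:Add1,r1:Add3,r2:-240,r3:Add2
cycle 14: stall // r0:Add1,r1:Add3,r2:-240,r3:Add2
cycle 15: stall // r0:Add1,r1:Add3,r2:-240,r3:Add2
cycle 16: CDB Add1=-480; issue SUB r3<-Add1 // r0:-480,r1:Add3,r2:-240,r3:Add1
cycle 17: stall // r0:-480,r1:Add3,r2:-240,r3:Add1
cycle 18: stall // r0:-480,r1:Add3,r2:-240,r3:Add1
cycle 19: CDB Add3=360; issue SUB r2<-Add3 // r0:-480,r1:360,r2:Add3,r3:Add1
cycle 20: - // r0:-480,r1:360,r2:Add3,r3:Add1
cycle 21: - // r0:-480,r1:360,r2:Add3,r3:Add1
cycle 22: CDB Add2=720 // r0:-480,r1:360,r2:Add3,r3:Add1
cycle 23: - // r0:-480,r1:360,r2:Add3,r3:Add1
cycle 24: - // r0:-480,r1:360,r2:Add3,r3:Add1
cycle 25: CDB Add1=-960 // r0:-480,r1:360,r2:Add3,r3:-960

STATUS = VALUE -480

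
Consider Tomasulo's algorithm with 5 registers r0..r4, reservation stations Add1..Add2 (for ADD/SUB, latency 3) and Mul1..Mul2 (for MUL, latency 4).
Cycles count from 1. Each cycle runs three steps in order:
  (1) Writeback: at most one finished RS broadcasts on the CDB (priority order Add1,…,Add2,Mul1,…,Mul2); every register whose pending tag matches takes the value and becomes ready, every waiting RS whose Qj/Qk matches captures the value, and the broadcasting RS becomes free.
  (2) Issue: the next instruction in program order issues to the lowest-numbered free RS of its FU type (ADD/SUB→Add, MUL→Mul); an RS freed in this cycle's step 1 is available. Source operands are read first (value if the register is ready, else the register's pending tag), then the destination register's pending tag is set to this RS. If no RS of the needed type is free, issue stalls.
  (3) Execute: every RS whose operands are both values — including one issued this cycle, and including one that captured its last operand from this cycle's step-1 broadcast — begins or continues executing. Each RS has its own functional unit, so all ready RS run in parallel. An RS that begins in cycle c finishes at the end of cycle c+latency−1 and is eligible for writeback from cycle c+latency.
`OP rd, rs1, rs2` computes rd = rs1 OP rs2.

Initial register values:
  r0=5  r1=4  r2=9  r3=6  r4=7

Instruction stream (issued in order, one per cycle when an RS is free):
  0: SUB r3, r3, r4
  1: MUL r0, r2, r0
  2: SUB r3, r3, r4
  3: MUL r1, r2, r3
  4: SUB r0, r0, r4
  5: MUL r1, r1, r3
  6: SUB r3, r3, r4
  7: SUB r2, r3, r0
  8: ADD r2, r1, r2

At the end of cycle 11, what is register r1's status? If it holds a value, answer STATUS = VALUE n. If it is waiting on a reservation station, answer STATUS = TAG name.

cycle 1: issue SUB r3<-Add1 // r0:5,r1:4,r2:9,r3:Add1,r4:7
cycle 2: issue MUL r0<-Mul1 // r0:Mul1,r1:4,r2:9,r3:Add1,r4:7
cycle 3: issue SUB r3<-Add2 // r0:Mul1,r1:4,r2:9,r3:Add2,r4:7
cycle 4: CDB Add1=-1; issue MUL r1<-Mul2 // r0:Mul1,r1:Mul2,r2:9,r3:Add2,r4:7
cycle 5: issue SUB r0<-Add1 // r0:Add1,r1:Mul2,r2:9,r3:Add2,r4:7
cycle 6: CDB Mul1=45; issue MUL r1<-Mul1 // r0:Add1,r1:Mul1,r2:9,r3:Add2,r4:7
cycle 7: CDB Add2=-8; issue SUB r3<-Add2 // r0:Add1,r1:Mul1,r2:9,r3:Add2,r4:7
cycle 8: stall // r0:Add1,r1:Mul1,r2:9,r3:Add2,r4:7
cycle 9: CDB Add1=38; issue SUB r2<-Add1 // r0:38,r1:Mul1,r2:Add1,r3:Add2,r4:7
cycle 10: CDB Add2=-15; issue ADD r2<-Add2 // r0:38,r1:Mul1,r2:Add2,r3:-15,r4:7
cycle 11: CDB Mul2=-72 // r0:38,r1:Mul1,r2:Add2,r3:-15,r4:7

STATUS = TAG Mul1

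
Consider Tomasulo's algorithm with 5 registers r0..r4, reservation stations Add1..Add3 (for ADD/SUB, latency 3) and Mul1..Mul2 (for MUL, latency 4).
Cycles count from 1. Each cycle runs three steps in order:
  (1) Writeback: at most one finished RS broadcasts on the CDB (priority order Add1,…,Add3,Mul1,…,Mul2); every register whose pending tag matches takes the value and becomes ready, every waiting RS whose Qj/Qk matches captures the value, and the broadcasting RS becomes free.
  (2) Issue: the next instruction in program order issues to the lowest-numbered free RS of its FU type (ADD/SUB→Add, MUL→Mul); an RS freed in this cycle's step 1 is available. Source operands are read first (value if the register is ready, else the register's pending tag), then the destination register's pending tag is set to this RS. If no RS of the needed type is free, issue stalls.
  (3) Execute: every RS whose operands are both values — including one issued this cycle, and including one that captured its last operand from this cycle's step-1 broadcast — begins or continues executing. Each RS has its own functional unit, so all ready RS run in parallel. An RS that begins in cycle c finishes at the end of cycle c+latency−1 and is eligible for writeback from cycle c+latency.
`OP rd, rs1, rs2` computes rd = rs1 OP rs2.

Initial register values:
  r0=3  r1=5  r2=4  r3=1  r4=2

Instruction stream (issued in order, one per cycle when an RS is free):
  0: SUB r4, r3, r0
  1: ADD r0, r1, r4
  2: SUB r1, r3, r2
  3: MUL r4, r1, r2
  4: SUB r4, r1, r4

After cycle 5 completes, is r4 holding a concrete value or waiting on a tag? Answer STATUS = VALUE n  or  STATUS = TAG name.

  c1: issue SUB r4<-Add1  regs: r0:3,r1:5,r2:4,r3:1,r4:Add1
  c2: issue ADD r0<-Add2  regs: r0:Add2,r1:5,r2:4,r3:1,r4:Add1
  c3: issue SUB r1<-Add3  regs: r0:Add2,r1:Add3,r2:4,r3:1,r4:Add1
  c4: CDB Add1=-2; issue MUL r4<-Mul1  regs: r0:Add2,r1:Add3,r2:4,r3:1,r4:Mul1
  c5: issue SUB r4<-Add1  regs: r0:Add2,r1:Add3,r2:4,r3:1,r4:Add1

STATUS = TAG Add1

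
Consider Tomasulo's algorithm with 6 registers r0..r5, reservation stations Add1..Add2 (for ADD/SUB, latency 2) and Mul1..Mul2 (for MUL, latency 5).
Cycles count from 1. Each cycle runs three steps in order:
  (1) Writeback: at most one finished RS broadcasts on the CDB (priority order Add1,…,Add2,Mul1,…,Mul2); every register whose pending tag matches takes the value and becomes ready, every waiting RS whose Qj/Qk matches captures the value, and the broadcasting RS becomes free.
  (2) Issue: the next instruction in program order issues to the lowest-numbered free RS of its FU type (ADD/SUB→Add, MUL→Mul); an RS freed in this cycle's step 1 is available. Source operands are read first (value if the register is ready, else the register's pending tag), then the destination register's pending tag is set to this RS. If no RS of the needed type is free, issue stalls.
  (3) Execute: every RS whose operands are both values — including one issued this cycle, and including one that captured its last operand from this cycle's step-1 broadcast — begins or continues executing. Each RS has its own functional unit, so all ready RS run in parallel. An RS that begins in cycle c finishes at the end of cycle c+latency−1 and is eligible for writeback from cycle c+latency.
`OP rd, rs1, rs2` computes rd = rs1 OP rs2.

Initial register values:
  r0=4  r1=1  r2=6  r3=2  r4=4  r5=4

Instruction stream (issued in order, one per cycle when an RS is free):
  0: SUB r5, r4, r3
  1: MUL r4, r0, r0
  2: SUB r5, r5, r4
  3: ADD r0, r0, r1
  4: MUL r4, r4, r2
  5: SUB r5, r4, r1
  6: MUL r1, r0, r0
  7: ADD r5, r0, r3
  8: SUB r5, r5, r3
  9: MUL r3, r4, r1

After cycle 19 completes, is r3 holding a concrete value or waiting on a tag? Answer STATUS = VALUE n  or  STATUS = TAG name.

STATUS = VALUE 2400

c1: issue SUB r5<-Add1 | r0:4,r1:1,r2:6,r3:2,r4:4,r5:Add1
c2: issue MUL r4<-Mul1 | r0:4,r1:1,r2:6,r3:2,r4:Mul1,r5:Add1
c3: CDB Add1=2; issue SUB r5<-Add1 | r0:4,r1:1,r2:6,r3:2,r4:Mul1,r5:Add1
c4: issue ADD r0<-Add2 | r0:Add2,r1:1,r2:6,r3:2,r4:Mul1,r5:Add1
c5: issue MUL r4<-Mul2 | r0:Add2,r1:1,r2:6,r3:2,r4:Mul2,r5:Add1
c6: CDB Add2=5; issue SUB r5<-Add2 | r0:5,r1:1,r2:6,r3:2,r4:Mul2,r5:Add2
c7: CDB Mul1=16; issue MUL r1<-Mul1 | r0:5,r1:Mul1,r2:6,r3:2,r4:Mul2,r5:Add2
c8: stall | r0:5,r1:Mul1,r2:6,r3:2,r4:Mul2,r5:Add2
c9: CDB Add1=-14; issue ADD r5<-Add1 | r0:5,r1:Mul1,r2:6,r3:2,r4:Mul2,r5:Add1
c10: stall | r0:5,r1:Mul1,r2:6,r3:2,r4:Mul2,r5:Add1
c11: CDB Add1=7; issue SUB r5<-Add1 | r0:5,r1:Mul1,r2:6,r3:2,r4:Mul2,r5:Add1
c12: CDB Mul1=25; issue MUL r3<-Mul1 | r0:5,r1:25,r2:6,r3:Mul1,r4:Mul2,r5:Add1
c13: CDB Add1=5 | r0:5,r1:25,r2:6,r3:Mul1,r4:Mul2,r5:5
c14: CDB Mul2=96 | r0:5,r1:25,r2:6,r3:Mul1,r4:96,r5:5
c15: - | r0:5,r1:25,r2:6,r3:Mul1,r4:96,r5:5
c16: CDB Add2=95 | r0:5,r1:25,r2:6,r3:Mul1,r4:96,r5:5
c17: - | r0:5,r1:25,r2:6,r3:Mul1,r4:96,r5:5
c18: - | r0:5,r1:25,r2:6,r3:Mul1,r4:96,r5:5
c19: CDB Mul1=2400 | r0:5,r1:25,r2:6,r3:2400,r4:96,r5:5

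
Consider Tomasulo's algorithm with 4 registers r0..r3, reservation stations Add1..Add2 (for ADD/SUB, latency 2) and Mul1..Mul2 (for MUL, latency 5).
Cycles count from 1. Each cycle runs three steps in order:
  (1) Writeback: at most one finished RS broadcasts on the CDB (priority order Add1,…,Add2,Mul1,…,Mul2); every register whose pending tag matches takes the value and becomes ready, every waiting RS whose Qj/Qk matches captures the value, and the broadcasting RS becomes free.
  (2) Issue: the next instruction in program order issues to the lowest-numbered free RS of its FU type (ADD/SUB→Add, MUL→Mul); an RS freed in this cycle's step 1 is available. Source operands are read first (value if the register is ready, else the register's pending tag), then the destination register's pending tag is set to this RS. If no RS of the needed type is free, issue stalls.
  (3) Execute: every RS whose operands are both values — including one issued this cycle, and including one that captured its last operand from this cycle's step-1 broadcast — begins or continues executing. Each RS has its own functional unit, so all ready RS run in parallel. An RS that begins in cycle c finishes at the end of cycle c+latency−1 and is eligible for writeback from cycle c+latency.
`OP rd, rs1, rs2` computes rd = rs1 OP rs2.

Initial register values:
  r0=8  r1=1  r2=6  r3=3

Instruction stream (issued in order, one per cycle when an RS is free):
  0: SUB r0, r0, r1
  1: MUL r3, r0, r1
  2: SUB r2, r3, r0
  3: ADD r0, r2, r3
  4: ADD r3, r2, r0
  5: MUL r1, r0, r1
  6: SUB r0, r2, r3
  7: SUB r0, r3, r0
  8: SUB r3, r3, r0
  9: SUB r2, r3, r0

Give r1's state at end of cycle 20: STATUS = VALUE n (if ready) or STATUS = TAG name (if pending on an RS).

  c1: issue SUB r0<-Add1  regs: r0:Add1,r1:1,r2:6,r3:3
  c2: issue MUL r3<-Mul1  regs: r0:Add1,r1:1,r2:6,r3:Mul1
  c3: CDB Add1=7; issue SUB r2<-Add1  regs: r0:7,r1:1,r2:Add1,r3:Mul1
  c4: issue ADD r0<-Add2  regs: r0:Add2,r1:1,r2:Add1,r3:Mul1
  c5: stall  regs: r0:Add2,r1:1,r2:Add1,r3:Mul1
  c6: stall  regs: r0:Add2,r1:1,r2:Add1,r3:Mul1
  c7: stall  regs: r0:Add2,r1:1,r2:Add1,r3:Mul1
  c8: CDB Mul1=7; stall  regs: r0:Add2,r1:1,r2:Add1,r3:7
  c9: stall  regs: r0:Add2,r1:1,r2:Add1,r3:7
  c10: CDB Add1=0; issue ADD r3<-Add1  regs: r0:Add2,r1:1,r2:0,r3:Add1
  c11: issue MUL r1<-Mul1  regs: r0:Add2,r1:Mul1,r2:0,r3:Add1
  c12: CDB Add2=7; issue SUB r0<-Add2  regs: r0:Add2,r1:Mul1,r2:0,r3:Add1
  c13: stall  regs: r0:Add2,r1:Mul1,r2:0,r3:Add1
  c14: CDB Add1=7; issue SUB r0<-Add1  regs: r0:Add1,r1:Mul1,r2:0,r3:7
  c15: stall  regs: r0:Add1,r1:Mul1,r2:0,r3:7
  c16: CDB Add2=-7; issue SUB r3<-Add2  regs: r0:Add1,r1:Mul1,r2:0,r3:Add2
  c17: CDB Mul1=7; stall  regs: r0:Add1,r1:7,r2:0,r3:Add2
  c18: CDB Add1=14; issue SUB r2<-Add1  regs: r0:14,r1:7,r2:Add1,r3:Add2
  c19: -  regs: r0:14,r1:7,r2:Add1,r3:Add2
  c20: CDB Add2=-7  regs: r0:14,r1:7,r2:Add1,r3:-7

STATUS = VALUE 7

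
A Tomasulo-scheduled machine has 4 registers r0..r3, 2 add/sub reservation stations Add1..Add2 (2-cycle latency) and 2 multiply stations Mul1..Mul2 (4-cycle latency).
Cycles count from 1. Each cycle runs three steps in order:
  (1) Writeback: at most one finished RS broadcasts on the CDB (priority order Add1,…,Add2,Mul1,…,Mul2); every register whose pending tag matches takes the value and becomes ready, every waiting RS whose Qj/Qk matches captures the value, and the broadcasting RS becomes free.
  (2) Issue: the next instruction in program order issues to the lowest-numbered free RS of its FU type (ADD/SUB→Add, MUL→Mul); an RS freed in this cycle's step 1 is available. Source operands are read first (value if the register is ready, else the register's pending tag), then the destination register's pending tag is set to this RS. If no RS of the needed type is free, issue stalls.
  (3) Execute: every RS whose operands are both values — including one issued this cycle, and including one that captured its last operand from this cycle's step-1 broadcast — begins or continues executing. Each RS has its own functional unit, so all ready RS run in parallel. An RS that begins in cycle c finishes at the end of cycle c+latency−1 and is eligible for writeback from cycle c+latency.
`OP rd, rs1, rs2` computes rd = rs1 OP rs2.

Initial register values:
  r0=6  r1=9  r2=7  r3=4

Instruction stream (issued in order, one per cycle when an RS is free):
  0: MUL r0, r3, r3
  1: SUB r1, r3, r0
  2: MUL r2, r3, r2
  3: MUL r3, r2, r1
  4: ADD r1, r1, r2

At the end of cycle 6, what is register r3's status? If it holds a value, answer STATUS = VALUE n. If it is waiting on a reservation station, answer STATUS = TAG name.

STATUS = TAG Mul1

c1: issue MUL r0<-Mul1 | r0:Mul1,r1:9,r2:7,r3:4
c2: issue SUB r1<-Add1 | r0:Mul1,r1:Add1,r2:7,r3:4
c3: issue MUL r2<-Mul2 | r0:Mul1,r1:Add1,r2:Mul2,r3:4
c4: stall | r0:Mul1,r1:Add1,r2:Mul2,r3:4
c5: CDB Mul1=16; issue MUL r3<-Mul1 | r0:16,r1:Add1,r2:Mul2,r3:Mul1
c6: issue ADD r1<-Add2 | r0:16,r1:Add2,r2:Mul2,r3:Mul1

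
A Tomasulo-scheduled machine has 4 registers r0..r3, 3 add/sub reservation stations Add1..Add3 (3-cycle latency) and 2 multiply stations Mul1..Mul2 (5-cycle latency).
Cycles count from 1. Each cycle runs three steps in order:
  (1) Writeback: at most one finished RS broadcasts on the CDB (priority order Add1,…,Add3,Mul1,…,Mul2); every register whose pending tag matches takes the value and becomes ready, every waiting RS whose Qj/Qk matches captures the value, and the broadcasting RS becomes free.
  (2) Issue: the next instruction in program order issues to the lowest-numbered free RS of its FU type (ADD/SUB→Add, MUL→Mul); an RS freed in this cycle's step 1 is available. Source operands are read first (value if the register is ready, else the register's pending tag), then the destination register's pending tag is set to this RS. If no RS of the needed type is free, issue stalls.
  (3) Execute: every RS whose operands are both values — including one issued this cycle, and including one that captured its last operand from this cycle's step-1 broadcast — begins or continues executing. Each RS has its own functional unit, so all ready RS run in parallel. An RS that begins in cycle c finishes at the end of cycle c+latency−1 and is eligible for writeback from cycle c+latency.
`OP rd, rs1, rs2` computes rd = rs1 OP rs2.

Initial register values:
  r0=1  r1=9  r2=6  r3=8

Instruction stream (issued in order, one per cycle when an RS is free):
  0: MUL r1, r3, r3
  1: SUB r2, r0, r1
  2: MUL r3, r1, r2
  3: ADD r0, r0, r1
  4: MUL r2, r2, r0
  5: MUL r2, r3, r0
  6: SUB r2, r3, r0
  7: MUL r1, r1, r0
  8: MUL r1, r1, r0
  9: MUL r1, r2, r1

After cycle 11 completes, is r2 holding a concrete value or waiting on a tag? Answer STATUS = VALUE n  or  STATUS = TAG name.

STATUS = TAG Mul1

c1: issue MUL r1<-Mul1 | r0:1,r1:Mul1,r2:6,r3:8
c2: issue SUB r2<-Add1 | r0:1,r1:Mul1,r2:Add1,r3:8
c3: issue MUL r3<-Mul2 | r0:1,r1:Mul1,r2:Add1,r3:Mul2
c4: issue ADD r0<-Add2 | r0:Add2,r1:Mul1,r2:Add1,r3:Mul2
c5: stall | r0:Add2,r1:Mul1,r2:Add1,r3:Mul2
c6: CDB Mul1=64; issue MUL r2<-Mul1 | r0:Add2,r1:64,r2:Mul1,r3:Mul2
c7: stall | r0:Add2,r1:64,r2:Mul1,r3:Mul2
c8: stall | r0:Add2,r1:64,r2:Mul1,r3:Mul2
c9: CDB Add1=-63; stall | r0:Add2,r1:64,r2:Mul1,r3:Mul2
c10: CDB Add2=65; stall | r0:65,r1:64,r2:Mul1,r3:Mul2
c11: stall | r0:65,r1:64,r2:Mul1,r3:Mul2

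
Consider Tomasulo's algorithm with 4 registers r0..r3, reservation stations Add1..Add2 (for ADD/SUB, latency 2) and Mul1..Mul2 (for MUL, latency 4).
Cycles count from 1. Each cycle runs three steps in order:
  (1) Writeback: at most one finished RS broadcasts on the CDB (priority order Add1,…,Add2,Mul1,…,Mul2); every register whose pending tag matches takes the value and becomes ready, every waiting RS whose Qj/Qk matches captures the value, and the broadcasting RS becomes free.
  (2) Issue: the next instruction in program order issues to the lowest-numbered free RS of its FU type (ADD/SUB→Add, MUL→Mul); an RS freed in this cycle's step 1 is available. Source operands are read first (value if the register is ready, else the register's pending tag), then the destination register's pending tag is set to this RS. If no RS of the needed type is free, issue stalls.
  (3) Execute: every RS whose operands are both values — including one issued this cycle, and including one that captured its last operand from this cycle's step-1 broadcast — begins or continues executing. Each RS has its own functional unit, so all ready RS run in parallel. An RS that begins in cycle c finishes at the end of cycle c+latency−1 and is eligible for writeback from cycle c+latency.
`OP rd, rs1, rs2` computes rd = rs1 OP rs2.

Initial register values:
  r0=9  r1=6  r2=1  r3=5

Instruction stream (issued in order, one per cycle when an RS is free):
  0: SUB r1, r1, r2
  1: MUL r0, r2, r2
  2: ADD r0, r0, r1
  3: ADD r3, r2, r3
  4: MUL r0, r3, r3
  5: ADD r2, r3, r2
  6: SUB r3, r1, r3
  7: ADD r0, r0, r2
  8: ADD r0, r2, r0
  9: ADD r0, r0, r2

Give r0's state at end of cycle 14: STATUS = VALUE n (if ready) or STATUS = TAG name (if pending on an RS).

STATUS = TAG Add1

  c1: issue SUB r1<-Add1  regs: r0:9,r1:Add1,r2:1,r3:5
  c2: issue MUL r0<-Mul1  regs: r0:Mul1,r1:Add1,r2:1,r3:5
  c3: CDB Add1=5; issue ADD r0<-Add1  regs: r0:Add1,r1:5,r2:1,r3:5
  c4: issue ADD r3<-Add2  regs: r0:Add1,r1:5,r2:1,r3:Add2
  c5: issue MUL r0<-Mul2  regs: r0:Mul2,r1:5,r2:1,r3:Add2
  c6: CDB Add2=6; issue ADD r2<-Add2  regs: r0:Mul2,r1:5,r2:Add2,r3:6
  c7: CDB Mul1=1; stall  regs: r0:Mul2,r1:5,r2:Add2,r3:6
  c8: CDB Add2=7; issue SUB r3<-Add2  regs: r0:Mul2,r1:5,r2:7,r3:Add2
  c9: CDB Add1=6; issue ADD r0<-Add1  regs: r0:Add1,r1:5,r2:7,r3:Add2
  c10: CDB Add2=-1; issue ADD r0<-Add2  regs: r0:Add2,r1:5,r2:7,r3:-1
  c11: CDB Mul2=36; stall  regs: r0:Add2,r1:5,r2:7,r3:-1
  c12: stall  regs: r0:Add2,r1:5,r2:7,r3:-1
  c13: CDB Add1=43; issue ADD r0<-Add1  regs: r0:Add1,r1:5,r2:7,r3:-1
  c14: -  regs: r0:Add1,r1:5,r2:7,r3:-1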